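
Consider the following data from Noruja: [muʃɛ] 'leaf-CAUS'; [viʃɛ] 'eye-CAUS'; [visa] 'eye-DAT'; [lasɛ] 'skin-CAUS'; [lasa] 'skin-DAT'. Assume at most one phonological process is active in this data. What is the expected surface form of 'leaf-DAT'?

In [viʃɛ] and [visa] the final segment of 'eye' alternates: [ʃ] ~ [s].
But 'skin' keeps [s] in both environments ([lasɛ], [lasa]), so there is no rule changing /s/ to [ʃ] before the CAUS suffix.
The underlying segment must be /ʃ/; palato-alveolar /ʃ/ becomes [s] when no front vowel follows, yielding [s] there.
The one attested form of 'leaf', [muʃɛ], shows underlying /muʃ/. Applying the same rule when no front vowel follows gives [musa].

[musa]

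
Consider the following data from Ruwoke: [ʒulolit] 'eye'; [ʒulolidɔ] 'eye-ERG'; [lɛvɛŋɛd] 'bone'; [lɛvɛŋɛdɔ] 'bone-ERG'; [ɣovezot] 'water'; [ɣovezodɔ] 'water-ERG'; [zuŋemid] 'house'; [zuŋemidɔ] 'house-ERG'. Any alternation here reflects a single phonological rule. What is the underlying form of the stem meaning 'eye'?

The stem for 'eye' ends in [t] in [ʒulolit] but [d] in [ʒulolidɔ].
But 'bone' keeps [d] in both environments ([lɛvɛŋɛd], [lɛvɛŋɛdɔ]), so there is no rule changing /d/ to [t] in isolation.
Therefore /t/ is basic and [d] is derived by intervocalic voicing (voiceless stops become voiced between vowels).

/ʒulolit/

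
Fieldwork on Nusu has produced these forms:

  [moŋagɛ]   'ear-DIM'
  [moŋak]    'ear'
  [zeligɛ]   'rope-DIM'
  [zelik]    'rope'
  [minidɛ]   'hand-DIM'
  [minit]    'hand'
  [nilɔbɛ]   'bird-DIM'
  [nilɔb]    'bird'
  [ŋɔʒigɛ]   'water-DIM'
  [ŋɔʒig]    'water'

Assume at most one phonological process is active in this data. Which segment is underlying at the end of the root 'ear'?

The root 'ear' surfaces as [moŋagɛ] and [moŋak], with a stem-final [g] ~ [k] alternation.
If /g/ were underlying and a rule turned it into [k] in isolation, 'water' would also alternate; but it has [g] in both [ŋɔʒigɛ] and [ŋɔʒig].
The alternation reflects intervocalic voicing: voiceless stops become voiced between vowels. /k/ is underlying.

/k/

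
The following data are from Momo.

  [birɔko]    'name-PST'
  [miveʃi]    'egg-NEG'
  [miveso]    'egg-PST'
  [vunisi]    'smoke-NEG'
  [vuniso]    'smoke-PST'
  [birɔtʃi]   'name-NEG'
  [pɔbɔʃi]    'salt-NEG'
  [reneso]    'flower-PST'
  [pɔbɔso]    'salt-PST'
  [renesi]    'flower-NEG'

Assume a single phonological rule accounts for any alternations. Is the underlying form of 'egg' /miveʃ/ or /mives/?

/miveʃ/

'egg' shows [ʃ] ~ [s] at the end of the stem ([miveʃi] vs [miveso]).
But 'flower' keeps [s] in both environments ([renesi], [reneso]), so there is no rule changing /s/ to [ʃ] before the NEG suffix.
The alternation reflects depalatalization: palato-alveolar /tʃ/ and /ʃ/ become [k] and [s] when no front vowel follows. /ʃ/ is underlying.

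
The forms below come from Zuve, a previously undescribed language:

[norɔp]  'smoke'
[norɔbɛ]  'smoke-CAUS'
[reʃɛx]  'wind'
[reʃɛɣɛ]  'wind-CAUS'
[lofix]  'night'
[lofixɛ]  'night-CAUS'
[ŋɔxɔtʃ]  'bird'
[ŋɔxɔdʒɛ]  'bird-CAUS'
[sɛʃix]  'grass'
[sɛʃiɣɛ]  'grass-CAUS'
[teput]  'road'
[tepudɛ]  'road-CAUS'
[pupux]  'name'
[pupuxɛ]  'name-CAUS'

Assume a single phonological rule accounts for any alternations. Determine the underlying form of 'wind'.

/reʃɛɣ/

'wind' shows [x] ~ [ɣ] at the end of the stem ([reʃɛx] vs [reʃɛɣɛ]).
If /x/ were underlying and a rule turned it into [ɣ] before the CAUS suffix, 'name' would also alternate; but it has [x] in both [pupux] and [pupuxɛ].
The underlying segment must be /ɣ/; voiced obstruents become voiceless word-finally, yielding [x] there.
The underlying form of 'wind' is therefore /reʃɛɣ/.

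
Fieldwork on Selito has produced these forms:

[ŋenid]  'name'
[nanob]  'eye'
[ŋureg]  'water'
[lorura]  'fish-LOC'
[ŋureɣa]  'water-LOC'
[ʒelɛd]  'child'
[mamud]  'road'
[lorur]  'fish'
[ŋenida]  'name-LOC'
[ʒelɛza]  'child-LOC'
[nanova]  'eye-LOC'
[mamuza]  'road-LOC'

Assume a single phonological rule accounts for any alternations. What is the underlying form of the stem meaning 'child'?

/ʒelɛz/

'child' shows [d] ~ [z] at the end of the stem ([ʒelɛd] vs [ʒelɛza]).
But 'name' keeps [d] in both environments ([ŋenid], [ŋenida]), so there is no rule changing /d/ to [z] before the LOC suffix.
So /z/ is underlying, and a rule of word-final hardening — voiced fricatives become stops word-finally — gives [d].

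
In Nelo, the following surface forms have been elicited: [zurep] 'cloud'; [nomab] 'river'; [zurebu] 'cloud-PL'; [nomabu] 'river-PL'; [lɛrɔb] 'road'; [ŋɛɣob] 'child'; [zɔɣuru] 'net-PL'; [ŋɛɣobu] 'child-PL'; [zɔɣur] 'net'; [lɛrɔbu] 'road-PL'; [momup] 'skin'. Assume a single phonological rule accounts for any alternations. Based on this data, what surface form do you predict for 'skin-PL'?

In [zurebu] and [zurep] the final segment of 'cloud' alternates: [b] ~ [p].
If /b/ were underlying and a rule turned it into [p] in isolation, 'river' would also alternate; but it has [b] in both [nomabu] and [nomab].
The alternation reflects intervocalic voicing: voiceless stops become voiced between vowels. /p/ is underlying.
From [momup] the stem 'skin' is /momup/; between vowels this yields [momubu].

[momubu]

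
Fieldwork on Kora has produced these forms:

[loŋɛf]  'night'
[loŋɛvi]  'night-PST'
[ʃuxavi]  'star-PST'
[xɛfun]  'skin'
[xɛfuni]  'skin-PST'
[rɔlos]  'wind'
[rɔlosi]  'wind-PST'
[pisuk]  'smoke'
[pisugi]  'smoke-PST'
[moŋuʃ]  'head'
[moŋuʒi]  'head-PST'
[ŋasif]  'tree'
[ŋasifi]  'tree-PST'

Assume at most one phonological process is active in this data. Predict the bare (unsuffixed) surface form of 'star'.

[ʃuxaf]

The stem for 'night' ends in [f] in [loŋɛf] but [v] in [loŋɛvi].
The stem 'tree' ([ŋasif], [ŋasifi]) shows [f] unchanged in both environments, so [f] cannot be basic with [v] derived before the PST suffix.
The alternation reflects word-final obstruent devoicing: voiced obstruents become voiceless word-finally. /v/ is underlying.
From [ʃuxavi] the stem 'star' is /ʃuxav/; word-finally this yields [ʃuxaf].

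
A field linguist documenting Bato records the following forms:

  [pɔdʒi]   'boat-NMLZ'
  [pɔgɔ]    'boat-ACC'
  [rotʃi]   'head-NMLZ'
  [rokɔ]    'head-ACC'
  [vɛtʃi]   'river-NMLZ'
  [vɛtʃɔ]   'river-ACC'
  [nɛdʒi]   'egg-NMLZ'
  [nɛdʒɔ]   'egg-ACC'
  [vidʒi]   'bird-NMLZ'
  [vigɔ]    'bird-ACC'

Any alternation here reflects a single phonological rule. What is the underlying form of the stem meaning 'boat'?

/pɔg/

The stem for 'boat' ends in [dʒ] in [pɔdʒi] but [g] in [pɔgɔ].
Compare 'egg', with invariant [dʒ] in [nɛdʒi] and [nɛdʒɔ]: an analysis with underlying /dʒ/ and a rule producing [g] before the ACC suffix would wrongly predict alternation here too.
Therefore /g/ is basic and [dʒ] is derived by palatalization before a front vowel (/k/ and /g/ become palato-alveolar [tʃ] and [dʒ] before a front vowel).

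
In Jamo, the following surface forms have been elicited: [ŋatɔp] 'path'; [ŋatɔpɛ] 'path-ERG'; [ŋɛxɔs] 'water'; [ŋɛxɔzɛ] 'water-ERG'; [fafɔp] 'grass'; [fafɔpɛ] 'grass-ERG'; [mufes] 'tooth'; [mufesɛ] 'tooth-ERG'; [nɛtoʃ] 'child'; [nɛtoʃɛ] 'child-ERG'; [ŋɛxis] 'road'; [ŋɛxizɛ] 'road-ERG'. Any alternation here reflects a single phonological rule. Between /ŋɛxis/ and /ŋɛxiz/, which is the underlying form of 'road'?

/ŋɛxiz/

The stem for 'road' ends in [s] in [ŋɛxis] but [z] in [ŋɛxizɛ].
If /s/ were underlying and a rule turned it into [z] before the ERG suffix, 'tooth' would also alternate; but it has [s] in both [mufes] and [mufesɛ].
The alternation reflects word-final obstruent devoicing: voiced obstruents become voiceless word-finally. /z/ is underlying.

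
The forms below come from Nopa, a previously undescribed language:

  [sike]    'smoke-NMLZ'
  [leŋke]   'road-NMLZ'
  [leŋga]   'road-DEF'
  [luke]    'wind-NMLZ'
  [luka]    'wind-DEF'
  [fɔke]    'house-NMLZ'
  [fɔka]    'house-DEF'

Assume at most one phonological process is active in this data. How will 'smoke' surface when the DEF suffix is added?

[sika]

The DEF morpheme has two allomorphs, [-ga] and [-ka].
By contrast the NMLZ suffix keeps its initial [k] throughout — that segment must be underlying.
So the underlying form is /-ga/, and voiced stops become voiceless after a vowel.
After 'smoke', which ends in a vowel, the suffix surfaces as [-ka], giving [sika].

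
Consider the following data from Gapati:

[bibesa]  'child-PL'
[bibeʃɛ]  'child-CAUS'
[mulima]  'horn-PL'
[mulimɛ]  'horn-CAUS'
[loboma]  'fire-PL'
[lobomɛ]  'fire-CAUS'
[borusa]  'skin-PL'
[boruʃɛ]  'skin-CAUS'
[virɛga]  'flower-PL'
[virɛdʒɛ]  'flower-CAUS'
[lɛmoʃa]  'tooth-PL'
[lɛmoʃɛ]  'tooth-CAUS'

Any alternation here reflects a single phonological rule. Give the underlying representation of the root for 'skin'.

/borus/

The root 'skin' surfaces as [borusa] and [boruʃɛ], with a stem-final [s] ~ [ʃ] alternation.
If /ʃ/ were underlying and a rule turned it into [s] before the PL suffix, 'tooth' would also alternate; but it has [ʃ] in both [lɛmoʃa] and [lɛmoʃɛ].
The underlying segment must be /s/; /g/ and /s/ become palato-alveolar [dʒ] and [ʃ] before a front vowel, yielding [ʃ] there.
Hence 'skin' is /borus/ underlyingly.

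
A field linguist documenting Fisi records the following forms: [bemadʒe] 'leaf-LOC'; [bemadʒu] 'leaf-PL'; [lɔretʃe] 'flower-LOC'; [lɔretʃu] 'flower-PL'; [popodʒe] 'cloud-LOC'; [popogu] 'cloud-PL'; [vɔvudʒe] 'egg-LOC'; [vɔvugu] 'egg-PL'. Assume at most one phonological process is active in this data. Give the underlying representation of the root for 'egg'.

/vɔvug/

The root 'egg' surfaces as [vɔvudʒe] and [vɔvugu], with a stem-final [dʒ] ~ [g] alternation.
If /dʒ/ were underlying and a rule turned it into [g] before the PL suffix, 'leaf' would also alternate; but it has [dʒ] in both [bemadʒe] and [bemadʒu].
Therefore /g/ is basic and [dʒ] is derived by palatalization before a front vowel (/g/ becomes palato-alveolar [dʒ] before a front vowel).
The underlying form of 'egg' is therefore /vɔvug/.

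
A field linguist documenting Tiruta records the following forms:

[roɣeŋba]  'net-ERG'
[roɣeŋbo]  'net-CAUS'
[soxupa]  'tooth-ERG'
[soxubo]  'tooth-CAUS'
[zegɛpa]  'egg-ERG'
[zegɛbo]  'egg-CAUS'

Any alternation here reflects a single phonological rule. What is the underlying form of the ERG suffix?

The ERG suffix surfaces as [-ba] and [-pa], depending on the final segment of the stem.
By contrast the CAUS suffix keeps its initial [b] throughout — that segment must be underlying.
So the underlying form is /-pa/, and voiceless stops become voiced after a nasal.

/-pa/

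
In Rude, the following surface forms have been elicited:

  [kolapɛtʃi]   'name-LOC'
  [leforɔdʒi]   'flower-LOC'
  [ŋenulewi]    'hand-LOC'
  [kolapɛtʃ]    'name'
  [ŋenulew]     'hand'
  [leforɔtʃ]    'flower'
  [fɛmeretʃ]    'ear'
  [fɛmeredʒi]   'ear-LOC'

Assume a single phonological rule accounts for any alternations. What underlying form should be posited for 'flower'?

/leforɔdʒ/

'flower' shows [dʒ] ~ [tʃ] at the end of the stem ([leforɔdʒi] vs [leforɔtʃ]).
But 'name' keeps [tʃ] in both environments ([kolapɛtʃi], [kolapɛtʃ]), so there is no rule changing /tʃ/ to [dʒ] before the LOC suffix.
The underlying segment must be /dʒ/; voiced obstruents become voiceless word-finally, yielding [tʃ] there.
So 'flower' = /leforɔdʒ/.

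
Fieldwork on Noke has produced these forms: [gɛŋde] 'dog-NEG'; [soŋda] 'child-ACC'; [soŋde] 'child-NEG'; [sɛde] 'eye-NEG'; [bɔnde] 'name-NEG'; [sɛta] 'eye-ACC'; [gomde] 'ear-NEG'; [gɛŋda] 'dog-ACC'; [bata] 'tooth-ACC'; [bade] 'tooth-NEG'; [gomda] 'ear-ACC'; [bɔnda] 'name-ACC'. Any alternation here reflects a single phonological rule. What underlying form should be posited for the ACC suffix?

/-ta/

The ACC suffix surfaces as [-da] and [-ta], depending on the final segment of the stem.
The NEG suffix, which begins with [d], is invariant after every stem; so [d] is not altered by any rule here.
So the underlying form is /-ta/, and voiceless stops become voiced after a nasal.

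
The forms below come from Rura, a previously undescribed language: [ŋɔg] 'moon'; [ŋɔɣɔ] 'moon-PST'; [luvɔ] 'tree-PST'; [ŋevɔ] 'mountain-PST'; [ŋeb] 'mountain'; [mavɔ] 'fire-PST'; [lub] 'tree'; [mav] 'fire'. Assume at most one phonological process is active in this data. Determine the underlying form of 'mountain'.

/ŋeb/

The stem for 'mountain' ends in [b] in [ŋeb] but [v] in [ŋevɔ].
But 'fire' keeps [v] in both environments ([mav], [mavɔ]), so there is no rule changing /v/ to [b] in isolation.
The alternation reflects intervocalic spirantization: voiced stops become fricatives between vowels. /b/ is underlying.
Hence 'mountain' is /ŋeb/ underlyingly.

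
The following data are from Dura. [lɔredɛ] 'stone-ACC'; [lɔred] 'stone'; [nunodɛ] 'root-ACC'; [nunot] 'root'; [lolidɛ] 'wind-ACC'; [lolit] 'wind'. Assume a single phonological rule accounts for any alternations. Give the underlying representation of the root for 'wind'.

/lolit/

The stem for 'wind' ends in [d] in [lolidɛ] but [t] in [lolit].
Compare 'stone', with invariant [d] in [lɔredɛ] and [lɔred]: an analysis with underlying /d/ and a rule producing [t] in isolation would wrongly predict alternation here too.
The underlying segment must be /t/; voiceless stops become voiced between vowels, yielding [d] there.
The underlying form of 'wind' is therefore /lolit/.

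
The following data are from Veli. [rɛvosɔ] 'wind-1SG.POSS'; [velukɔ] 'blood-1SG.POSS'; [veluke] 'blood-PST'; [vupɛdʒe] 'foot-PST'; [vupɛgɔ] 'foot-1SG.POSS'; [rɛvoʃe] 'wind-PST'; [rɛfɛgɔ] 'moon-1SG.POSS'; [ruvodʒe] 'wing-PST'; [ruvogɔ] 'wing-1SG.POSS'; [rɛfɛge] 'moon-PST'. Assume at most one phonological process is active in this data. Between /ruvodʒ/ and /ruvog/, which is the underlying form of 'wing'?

/ruvodʒ/

In [ruvogɔ] and [ruvodʒe] the final segment of 'wing' alternates: [g] ~ [dʒ].
If /g/ were underlying and a rule turned it into [dʒ] before the PST suffix, 'moon' would also alternate; but it has [g] in both [rɛfɛgɔ] and [rɛfɛge].
The alternation reflects depalatalization: palato-alveolar /dʒ/ and /ʃ/ become [g] and [s] when no front vowel follows. /dʒ/ is underlying.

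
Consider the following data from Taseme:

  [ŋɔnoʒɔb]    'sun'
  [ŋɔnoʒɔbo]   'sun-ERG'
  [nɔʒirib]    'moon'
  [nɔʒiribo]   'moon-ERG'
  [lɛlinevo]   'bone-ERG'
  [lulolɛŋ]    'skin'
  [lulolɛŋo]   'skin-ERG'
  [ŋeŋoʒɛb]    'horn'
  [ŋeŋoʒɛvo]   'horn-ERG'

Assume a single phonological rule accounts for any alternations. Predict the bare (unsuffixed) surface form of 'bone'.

The stem for 'horn' ends in [b] in [ŋeŋoʒɛb] but [v] in [ŋeŋoʒɛvo].
The stem 'moon' ([nɔʒirib], [nɔʒiribo]) shows [b] unchanged in both environments, so [b] cannot be basic with [v] derived before the ERG suffix.
So /v/ is underlying, and a rule of word-final hardening — voiced fricatives become stops word-finally — gives [b].
The one attested form of 'bone', [lɛlinevo], shows underlying /lɛlinev/. Applying the same rule word-finally gives [lɛlineb].

[lɛlineb]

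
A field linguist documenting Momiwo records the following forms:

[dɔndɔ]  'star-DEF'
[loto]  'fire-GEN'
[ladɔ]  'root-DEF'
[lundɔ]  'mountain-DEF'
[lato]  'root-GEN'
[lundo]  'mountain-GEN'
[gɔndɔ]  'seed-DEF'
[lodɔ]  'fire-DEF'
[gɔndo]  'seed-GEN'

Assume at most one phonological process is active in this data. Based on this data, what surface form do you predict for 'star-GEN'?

The GEN suffix surfaces as [-do] and [-to], depending on the final segment of the stem.
The DEF suffix, which begins with [d], is invariant after every stem; so [d] is not altered by any rule here.
So the underlying form is /-to/, and voiceless stops become voiced after a nasal.
After 'star', which ends in a nasal, the suffix surfaces as [-do], giving [dɔndo].

[dɔndo]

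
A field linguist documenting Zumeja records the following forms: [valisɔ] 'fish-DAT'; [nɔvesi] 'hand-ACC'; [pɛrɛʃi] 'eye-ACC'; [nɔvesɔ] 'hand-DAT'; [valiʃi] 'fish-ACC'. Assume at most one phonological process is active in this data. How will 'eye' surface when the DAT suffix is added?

The stem for 'fish' ends in [s] in [valisɔ] but [ʃ] in [valiʃi].
Compare 'hand', with invariant [s] in [nɔvesɔ] and [nɔvesi]: an analysis with underlying /s/ and a rule producing [ʃ] before the ACC suffix would wrongly predict alternation here too.
The alternation reflects depalatalization: palato-alveolar /ʃ/ becomes [s] when no front vowel follows. /ʃ/ is underlying.
From [pɛrɛʃi] the stem 'eye' is /pɛrɛʃ/; when no front vowel follows this yields [pɛrɛsɔ].

[pɛrɛsɔ]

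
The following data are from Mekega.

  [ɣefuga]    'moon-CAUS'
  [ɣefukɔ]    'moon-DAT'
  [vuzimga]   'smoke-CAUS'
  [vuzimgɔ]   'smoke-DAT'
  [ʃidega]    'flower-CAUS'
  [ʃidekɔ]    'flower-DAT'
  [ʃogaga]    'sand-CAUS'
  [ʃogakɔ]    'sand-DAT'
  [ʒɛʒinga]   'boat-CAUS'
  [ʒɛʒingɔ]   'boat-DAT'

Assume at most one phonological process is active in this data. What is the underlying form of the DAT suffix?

The DAT suffix surfaces as [-gɔ] and [-kɔ], depending on the final segment of the stem.
By contrast the CAUS suffix keeps its initial [g] throughout — that segment must be underlying.
So the underlying form is /-kɔ/, and voiceless stops become voiced after a nasal.

/-kɔ/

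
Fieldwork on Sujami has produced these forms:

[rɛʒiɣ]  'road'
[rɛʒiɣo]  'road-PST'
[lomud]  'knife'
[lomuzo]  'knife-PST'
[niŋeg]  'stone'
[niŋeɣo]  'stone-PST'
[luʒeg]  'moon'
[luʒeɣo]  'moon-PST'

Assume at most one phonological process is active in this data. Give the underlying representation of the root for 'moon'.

/luʒeg/

The stem for 'moon' ends in [g] in [luʒeg] but [ɣ] in [luʒeɣo].
But 'road' keeps [ɣ] in both environments ([rɛʒiɣ], [rɛʒiɣo]), so there is no rule changing /ɣ/ to [g] in isolation.
So /g/ is underlying, and a rule of intervocalic spirantization — voiced stops become fricatives between vowels — gives [ɣ].
Hence 'moon' is /luʒeg/ underlyingly.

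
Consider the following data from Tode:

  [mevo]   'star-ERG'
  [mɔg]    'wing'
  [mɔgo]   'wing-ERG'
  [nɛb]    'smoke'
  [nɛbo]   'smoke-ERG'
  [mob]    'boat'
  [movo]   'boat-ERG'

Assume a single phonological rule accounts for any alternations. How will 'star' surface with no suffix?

The root 'boat' surfaces as [mob] and [movo], with a stem-final [b] ~ [v] alternation.
The stem 'smoke' ([nɛb], [nɛbo]) shows [b] unchanged in both environments, so [b] cannot be basic with [v] derived before the ERG suffix.
Therefore /v/ is basic and [b] is derived by word-final hardening (voiced fricatives become stops word-finally).
The one attested form of 'star', [mevo], shows underlying /mev/. Applying the same rule word-finally gives [meb].

[meb]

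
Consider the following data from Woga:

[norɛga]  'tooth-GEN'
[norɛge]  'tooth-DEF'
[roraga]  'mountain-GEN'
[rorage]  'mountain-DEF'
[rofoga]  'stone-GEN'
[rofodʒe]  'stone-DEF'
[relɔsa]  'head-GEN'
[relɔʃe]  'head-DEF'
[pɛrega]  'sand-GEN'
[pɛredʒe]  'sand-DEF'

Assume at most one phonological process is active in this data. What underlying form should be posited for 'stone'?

The stem for 'stone' ends in [g] in [rofoga] but [dʒ] in [rofodʒe].
If /g/ were underlying and a rule turned it into [dʒ] before the DEF suffix, 'mountain' would also alternate; but it has [g] in both [roraga] and [rorage].
So /dʒ/ is underlying, and a rule of depalatalization — palato-alveolar /dʒ/ and /ʃ/ become [g] and [s] when no front vowel follows — gives [g].
The underlying form of 'stone' is therefore /rofodʒ/.

/rofodʒ/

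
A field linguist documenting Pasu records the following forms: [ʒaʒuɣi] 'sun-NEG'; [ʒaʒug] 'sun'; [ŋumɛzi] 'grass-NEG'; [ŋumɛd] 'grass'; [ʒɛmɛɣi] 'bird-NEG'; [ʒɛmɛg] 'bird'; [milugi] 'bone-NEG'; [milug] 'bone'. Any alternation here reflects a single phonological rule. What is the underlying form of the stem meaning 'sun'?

/ʒaʒuɣ/

'sun' shows [ɣ] ~ [g] at the end of the stem ([ʒaʒuɣi] vs [ʒaʒug]).
If /g/ were underlying and a rule turned it into [ɣ] before the NEG suffix, 'bone' would also alternate; but it has [g] in both [milugi] and [milug].
The underlying segment must be /ɣ/; voiced fricatives become stops word-finally, yielding [g] there.
The underlying form of 'sun' is therefore /ʒaʒuɣ/.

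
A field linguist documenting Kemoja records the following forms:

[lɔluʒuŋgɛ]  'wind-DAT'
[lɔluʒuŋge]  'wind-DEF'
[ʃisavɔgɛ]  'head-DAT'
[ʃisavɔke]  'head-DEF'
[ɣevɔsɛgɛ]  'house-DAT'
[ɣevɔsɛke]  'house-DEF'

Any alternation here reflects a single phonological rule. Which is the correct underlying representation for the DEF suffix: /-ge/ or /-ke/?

The DEF suffix surfaces as [-ge] and [-ke], depending on the final segment of the stem.
The DAT suffix, which begins with [g], is invariant after every stem; so [g] is not altered by any rule here.
So the underlying form is /-ke/, and voiceless stops become voiced after a nasal.

/-ke/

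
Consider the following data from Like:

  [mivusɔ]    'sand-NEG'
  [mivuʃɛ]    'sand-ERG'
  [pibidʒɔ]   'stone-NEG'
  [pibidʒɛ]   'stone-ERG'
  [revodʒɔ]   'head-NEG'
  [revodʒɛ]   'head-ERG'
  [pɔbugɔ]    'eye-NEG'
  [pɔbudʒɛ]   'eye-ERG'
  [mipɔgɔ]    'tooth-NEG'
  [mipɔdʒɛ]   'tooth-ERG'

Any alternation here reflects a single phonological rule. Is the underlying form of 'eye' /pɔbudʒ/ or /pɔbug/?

'eye' shows [g] ~ [dʒ] at the end of the stem ([pɔbugɔ] vs [pɔbudʒɛ]).
But 'head' keeps [dʒ] in both environments ([revodʒɔ], [revodʒɛ]), so there is no rule changing /dʒ/ to [g] before the NEG suffix.
So /g/ is underlying, and a rule of palatalization before a front vowel — /g/ and /s/ become palato-alveolar [dʒ] and [ʃ] before a front vowel — gives [dʒ].

/pɔbug/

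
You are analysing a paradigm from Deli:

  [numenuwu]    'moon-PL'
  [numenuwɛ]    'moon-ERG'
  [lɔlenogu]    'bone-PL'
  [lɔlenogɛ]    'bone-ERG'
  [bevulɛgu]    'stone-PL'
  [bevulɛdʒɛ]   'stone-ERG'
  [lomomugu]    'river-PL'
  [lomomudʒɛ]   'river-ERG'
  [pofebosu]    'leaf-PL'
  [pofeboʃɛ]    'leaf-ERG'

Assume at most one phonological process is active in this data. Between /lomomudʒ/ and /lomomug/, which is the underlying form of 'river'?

The root 'river' surfaces as [lomomugu] and [lomomudʒɛ], with a stem-final [g] ~ [dʒ] alternation.
The stem 'bone' ([lɔlenogu], [lɔlenogɛ]) shows [g] unchanged in both environments, so [g] cannot be basic with [dʒ] derived before the ERG suffix.
So /dʒ/ is underlying, and a rule of depalatalization — palato-alveolar /dʒ/ and /ʃ/ become [g] and [s] when no front vowel follows — gives [g].

/lomomudʒ/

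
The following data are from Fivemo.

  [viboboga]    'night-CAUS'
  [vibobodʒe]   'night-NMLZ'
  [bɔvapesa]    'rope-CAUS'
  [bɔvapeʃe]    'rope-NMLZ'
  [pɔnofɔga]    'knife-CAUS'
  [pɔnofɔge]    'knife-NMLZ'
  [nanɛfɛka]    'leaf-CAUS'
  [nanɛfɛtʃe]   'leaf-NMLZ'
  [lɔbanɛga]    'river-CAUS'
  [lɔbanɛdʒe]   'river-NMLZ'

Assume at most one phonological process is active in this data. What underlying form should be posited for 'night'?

The stem for 'night' ends in [g] in [viboboga] but [dʒ] in [vibobodʒe].
The stem 'knife' ([pɔnofɔga], [pɔnofɔge]) shows [g] unchanged in both environments, so [g] cannot be basic with [dʒ] derived before the NMLZ suffix.
So /dʒ/ is underlying, and a rule of depalatalization — palato-alveolar /tʃ/, /dʒ/ and /ʃ/ become [k], [g] and [s] when no front vowel follows — gives [g].

/vibobodʒ/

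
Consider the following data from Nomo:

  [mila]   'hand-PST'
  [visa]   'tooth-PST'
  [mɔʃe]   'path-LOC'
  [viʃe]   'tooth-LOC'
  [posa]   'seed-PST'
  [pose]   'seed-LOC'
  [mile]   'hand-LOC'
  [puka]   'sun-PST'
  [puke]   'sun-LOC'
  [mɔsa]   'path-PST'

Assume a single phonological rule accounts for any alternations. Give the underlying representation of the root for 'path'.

/mɔʃ/

'path' shows [ʃ] ~ [s] at the end of the stem ([mɔʃe] vs [mɔsa]).
If /s/ were underlying and a rule turned it into [ʃ] before the LOC suffix, 'seed' would also alternate; but it has [s] in both [pose] and [posa].
The alternation reflects depalatalization: palato-alveolar /ʃ/ becomes [s] when no front vowel follows. /ʃ/ is underlying.
Hence 'path' is /mɔʃ/ underlyingly.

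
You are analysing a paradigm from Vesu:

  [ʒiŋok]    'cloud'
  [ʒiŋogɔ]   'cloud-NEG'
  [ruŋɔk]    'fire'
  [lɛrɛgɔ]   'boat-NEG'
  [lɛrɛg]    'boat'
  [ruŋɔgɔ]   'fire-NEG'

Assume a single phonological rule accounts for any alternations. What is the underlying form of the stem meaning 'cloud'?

In [ʒiŋogɔ] and [ʒiŋok] the final segment of 'cloud' alternates: [g] ~ [k].
The stem 'boat' ([lɛrɛgɔ], [lɛrɛg]) shows [g] unchanged in both environments, so [g] cannot be basic with [k] derived in isolation.
Therefore /k/ is basic and [g] is derived by intervocalic voicing (voiceless stops become voiced between vowels).
So 'cloud' = /ʒiŋok/.

/ʒiŋok/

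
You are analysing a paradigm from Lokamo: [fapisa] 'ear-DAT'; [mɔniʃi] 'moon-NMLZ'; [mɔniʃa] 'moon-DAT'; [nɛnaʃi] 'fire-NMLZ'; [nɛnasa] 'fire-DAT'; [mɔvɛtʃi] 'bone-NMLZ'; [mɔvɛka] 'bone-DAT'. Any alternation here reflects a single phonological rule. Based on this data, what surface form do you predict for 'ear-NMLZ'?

'fire' shows [ʃ] ~ [s] at the end of the stem ([nɛnaʃi] vs [nɛnasa]).
Compare 'moon', with invariant [ʃ] in [mɔniʃi] and [mɔniʃa]: an analysis with underlying /ʃ/ and a rule producing [s] before the DAT suffix would wrongly predict alternation here too.
The underlying segment must be /s/; /k/ and /s/ become palato-alveolar [tʃ] and [ʃ] before a front vowel, yielding [ʃ] there.
The one attested form of 'ear', [fapisa], shows underlying /fapis/. Applying the same rule before a front vowel gives [fapiʃi].

[fapiʃi]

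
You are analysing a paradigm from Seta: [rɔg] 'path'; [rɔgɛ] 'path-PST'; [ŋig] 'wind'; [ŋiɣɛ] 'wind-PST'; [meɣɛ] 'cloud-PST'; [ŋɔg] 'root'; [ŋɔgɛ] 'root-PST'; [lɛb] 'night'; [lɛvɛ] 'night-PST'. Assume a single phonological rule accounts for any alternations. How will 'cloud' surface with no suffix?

[meg]

The root 'wind' surfaces as [ŋig] and [ŋiɣɛ], with a stem-final [g] ~ [ɣ] alternation.
If /g/ were underlying and a rule turned it into [ɣ] before the PST suffix, 'path' would also alternate; but it has [g] in both [rɔg] and [rɔgɛ].
The alternation reflects word-final hardening: voiced fricatives become stops word-finally. /ɣ/ is underlying.
The one attested form of 'cloud', [meɣɛ], shows underlying /meɣ/. Applying the same rule word-finally gives [meg].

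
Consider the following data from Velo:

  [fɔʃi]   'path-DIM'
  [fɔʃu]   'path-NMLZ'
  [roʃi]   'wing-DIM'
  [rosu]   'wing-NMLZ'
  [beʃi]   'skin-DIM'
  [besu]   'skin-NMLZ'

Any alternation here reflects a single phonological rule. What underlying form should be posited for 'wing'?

The stem for 'wing' ends in [ʃ] in [roʃi] but [s] in [rosu].
If /ʃ/ were underlying and a rule turned it into [s] before the NMLZ suffix, 'path' would also alternate; but it has [ʃ] in both [fɔʃi] and [fɔʃu].
Therefore /s/ is basic and [ʃ] is derived by palatalization before a front vowel (/s/ becomes palato-alveolar [ʃ] before a front vowel).

/ros/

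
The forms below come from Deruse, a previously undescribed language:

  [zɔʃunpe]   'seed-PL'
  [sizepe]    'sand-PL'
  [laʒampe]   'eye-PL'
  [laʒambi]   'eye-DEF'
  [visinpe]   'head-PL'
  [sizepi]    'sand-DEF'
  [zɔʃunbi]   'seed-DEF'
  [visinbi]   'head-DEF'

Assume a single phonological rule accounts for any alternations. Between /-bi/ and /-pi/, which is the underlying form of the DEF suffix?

/-bi/

The DEF suffix surfaces as [-bi] and [-pi], depending on the final segment of the stem.
By contrast the PL suffix keeps its initial [p] throughout — that segment must be underlying.
So the underlying form is /-bi/, and voiced stops become voiceless after a vowel.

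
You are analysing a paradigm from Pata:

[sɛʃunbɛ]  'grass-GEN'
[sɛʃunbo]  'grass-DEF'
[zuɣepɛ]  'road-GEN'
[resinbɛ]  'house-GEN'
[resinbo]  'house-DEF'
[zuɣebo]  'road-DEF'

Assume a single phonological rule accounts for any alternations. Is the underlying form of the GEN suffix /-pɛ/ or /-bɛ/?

The GEN morpheme has two allomorphs, [-bɛ] and [-pɛ].
The DEF suffix, which begins with [b], is invariant after every stem; so [b] is not altered by any rule here.
So the underlying form is /-pɛ/, and voiceless stops become voiced after a nasal.

/-pɛ/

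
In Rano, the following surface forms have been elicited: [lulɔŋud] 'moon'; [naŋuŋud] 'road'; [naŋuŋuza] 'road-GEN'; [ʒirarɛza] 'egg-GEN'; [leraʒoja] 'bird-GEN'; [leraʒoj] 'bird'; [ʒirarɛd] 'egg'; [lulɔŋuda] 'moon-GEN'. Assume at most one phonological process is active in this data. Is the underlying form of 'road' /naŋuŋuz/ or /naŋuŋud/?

The stem for 'road' ends in [d] in [naŋuŋud] but [z] in [naŋuŋuza].
Compare 'moon', with invariant [d] in [lulɔŋud] and [lulɔŋuda]: an analysis with underlying /d/ and a rule producing [z] before the GEN suffix would wrongly predict alternation here too.
The alternation reflects word-final hardening: voiced fricatives become stops word-finally. /z/ is underlying.

/naŋuŋuz/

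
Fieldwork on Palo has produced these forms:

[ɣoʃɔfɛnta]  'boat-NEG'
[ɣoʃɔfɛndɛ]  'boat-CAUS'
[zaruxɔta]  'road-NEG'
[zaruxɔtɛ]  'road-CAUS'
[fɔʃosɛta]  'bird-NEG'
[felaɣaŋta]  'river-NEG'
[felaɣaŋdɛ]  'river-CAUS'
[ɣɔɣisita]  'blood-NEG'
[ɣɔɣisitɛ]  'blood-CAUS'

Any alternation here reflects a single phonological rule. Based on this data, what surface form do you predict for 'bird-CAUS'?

[fɔʃosɛtɛ]

The CAUS suffix surfaces as [-dɛ] and [-tɛ], depending on the final segment of the stem.
By contrast the NEG suffix keeps its initial [t] throughout — that segment must be underlying.
So the underlying form is /-dɛ/, and voiced stops become voiceless after a vowel.
After 'bird', which ends in a vowel, the suffix surfaces as [-tɛ], giving [fɔʃosɛtɛ].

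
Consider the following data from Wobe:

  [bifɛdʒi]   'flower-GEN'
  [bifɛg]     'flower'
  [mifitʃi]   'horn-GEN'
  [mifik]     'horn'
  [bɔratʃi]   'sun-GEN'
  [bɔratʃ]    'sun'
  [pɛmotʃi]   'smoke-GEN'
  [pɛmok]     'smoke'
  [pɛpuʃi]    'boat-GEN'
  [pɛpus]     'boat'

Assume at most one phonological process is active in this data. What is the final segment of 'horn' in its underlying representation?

'horn' shows [tʃ] ~ [k] at the end of the stem ([mifitʃi] vs [mifik]).
Compare 'sun', with invariant [tʃ] in [bɔratʃi] and [bɔratʃ]: an analysis with underlying /tʃ/ and a rule producing [k] in isolation would wrongly predict alternation here too.
So /k/ is underlying, and a rule of palatalization before a front vowel — /k/, /g/ and /s/ become palato-alveolar [tʃ], [dʒ] and [ʃ] before a front vowel — gives [tʃ].

/k/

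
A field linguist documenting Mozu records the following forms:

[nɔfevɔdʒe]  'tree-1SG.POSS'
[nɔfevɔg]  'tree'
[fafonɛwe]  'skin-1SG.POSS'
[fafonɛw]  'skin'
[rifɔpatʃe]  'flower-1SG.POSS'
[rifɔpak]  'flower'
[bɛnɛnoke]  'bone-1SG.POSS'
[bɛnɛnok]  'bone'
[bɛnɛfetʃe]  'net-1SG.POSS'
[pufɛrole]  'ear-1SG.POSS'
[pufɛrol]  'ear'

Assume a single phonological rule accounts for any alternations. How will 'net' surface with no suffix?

The stem for 'flower' ends in [tʃ] in [rifɔpatʃe] but [k] in [rifɔpak].
But 'bone' keeps [k] in both environments ([bɛnɛnoke], [bɛnɛnok]), so there is no rule changing /k/ to [tʃ] before the 1SG.POSS suffix.
The alternation reflects depalatalization: palato-alveolar /tʃ/ and /dʒ/ become [k] and [g] when no front vowel follows. /tʃ/ is underlying.
The one attested form of 'net', [bɛnɛfetʃe], shows underlying /bɛnɛfetʃ/. Applying the same rule when no front vowel follows gives [bɛnɛfek].

[bɛnɛfek]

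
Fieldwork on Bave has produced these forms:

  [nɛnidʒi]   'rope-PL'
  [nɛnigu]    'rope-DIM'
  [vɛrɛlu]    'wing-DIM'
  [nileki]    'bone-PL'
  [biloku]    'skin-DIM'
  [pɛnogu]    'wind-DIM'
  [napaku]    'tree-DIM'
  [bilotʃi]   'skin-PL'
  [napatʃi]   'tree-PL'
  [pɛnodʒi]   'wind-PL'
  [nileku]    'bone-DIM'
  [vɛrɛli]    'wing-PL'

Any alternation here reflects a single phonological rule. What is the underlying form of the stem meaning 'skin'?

/bilotʃ/

In [bilotʃi] and [biloku] the final segment of 'skin' alternates: [tʃ] ~ [k].
If /k/ were underlying and a rule turned it into [tʃ] before the PL suffix, 'bone' would also alternate; but it has [k] in both [nileki] and [nileku].
Therefore /tʃ/ is basic and [k] is derived by depalatalization (palato-alveolar /tʃ/ and /dʒ/ become [k] and [g] when no front vowel follows).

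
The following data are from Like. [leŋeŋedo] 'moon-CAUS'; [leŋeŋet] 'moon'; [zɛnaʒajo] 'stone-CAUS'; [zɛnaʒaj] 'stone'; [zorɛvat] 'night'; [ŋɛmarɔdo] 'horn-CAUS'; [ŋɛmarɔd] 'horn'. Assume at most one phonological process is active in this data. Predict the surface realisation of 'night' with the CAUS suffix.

[zorɛvado]

The stem for 'moon' ends in [d] in [leŋeŋedo] but [t] in [leŋeŋet].
Compare 'horn', with invariant [d] in [ŋɛmarɔdo] and [ŋɛmarɔd]: an analysis with underlying /d/ and a rule producing [t] in isolation would wrongly predict alternation here too.
Therefore /t/ is basic and [d] is derived by intervocalic voicing (voiceless stops become voiced between vowels).
The one attested form of 'night', [zorɛvat], shows underlying /zorɛvat/. Applying the same rule between vowels gives [zorɛvado].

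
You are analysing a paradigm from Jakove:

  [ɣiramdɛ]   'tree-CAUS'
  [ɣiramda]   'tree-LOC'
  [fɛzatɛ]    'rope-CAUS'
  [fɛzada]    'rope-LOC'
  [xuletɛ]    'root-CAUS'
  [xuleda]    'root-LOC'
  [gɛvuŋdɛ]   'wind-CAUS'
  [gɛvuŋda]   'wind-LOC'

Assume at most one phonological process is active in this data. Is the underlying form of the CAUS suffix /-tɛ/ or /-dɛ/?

The CAUS morpheme has two allomorphs, [-dɛ] and [-tɛ].
By contrast the LOC suffix keeps its initial [d] throughout — that segment must be underlying.
So the underlying form is /-tɛ/, and voiceless stops become voiced after a nasal.

/-tɛ/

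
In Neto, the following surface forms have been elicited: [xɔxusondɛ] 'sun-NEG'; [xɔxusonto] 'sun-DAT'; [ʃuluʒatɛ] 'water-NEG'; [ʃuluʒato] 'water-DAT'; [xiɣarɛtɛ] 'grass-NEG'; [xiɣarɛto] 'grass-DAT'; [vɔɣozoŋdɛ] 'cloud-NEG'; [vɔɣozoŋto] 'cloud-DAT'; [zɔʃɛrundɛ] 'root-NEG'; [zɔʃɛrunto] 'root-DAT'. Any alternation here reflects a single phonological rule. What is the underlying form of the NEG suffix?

/-dɛ/

The NEG suffix surfaces as [-dɛ] and [-tɛ], depending on the final segment of the stem.
The DAT suffix, which begins with [t], is invariant after every stem; so [t] is not altered by any rule here.
The NEG suffix is therefore /-dɛ/ underlyingly, with post-vocalic devoicing: voiced stops become voiceless after a vowel.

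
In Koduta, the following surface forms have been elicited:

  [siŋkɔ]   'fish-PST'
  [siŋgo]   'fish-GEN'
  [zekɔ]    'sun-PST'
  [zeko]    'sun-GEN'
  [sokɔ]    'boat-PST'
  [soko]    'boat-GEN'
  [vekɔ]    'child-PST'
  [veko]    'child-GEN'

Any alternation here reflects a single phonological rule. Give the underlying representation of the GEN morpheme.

/-go/

The GEN suffix surfaces as [-go] and [-ko], depending on the final segment of the stem.
The PST suffix, which begins with [k], is invariant after every stem; so [k] is not altered by any rule here.
The GEN suffix is therefore /-go/ underlyingly, with post-vocalic devoicing: voiced stops become voiceless after a vowel.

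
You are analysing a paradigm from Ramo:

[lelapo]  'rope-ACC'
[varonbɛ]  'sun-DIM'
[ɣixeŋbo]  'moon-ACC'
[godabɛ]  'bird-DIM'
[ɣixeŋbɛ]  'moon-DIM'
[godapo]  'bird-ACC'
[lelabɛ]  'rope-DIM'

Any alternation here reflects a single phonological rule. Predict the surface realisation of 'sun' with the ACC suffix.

The ACC morpheme has two allomorphs, [-bo] and [-po].
The DIM suffix, which begins with [b], is invariant after every stem; so [b] is not altered by any rule here.
So the underlying form is /-po/, and voiceless stops become voiced after a nasal.
After 'sun', which ends in a nasal, the suffix surfaces as [-bo], giving [varonbo].

[varonbo]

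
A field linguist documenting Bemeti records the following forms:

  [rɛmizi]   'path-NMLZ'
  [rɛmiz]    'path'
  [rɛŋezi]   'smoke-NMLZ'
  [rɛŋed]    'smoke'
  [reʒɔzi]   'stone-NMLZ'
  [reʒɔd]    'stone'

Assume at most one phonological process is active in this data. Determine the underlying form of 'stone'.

/reʒɔd/

In [reʒɔzi] and [reʒɔd] the final segment of 'stone' alternates: [z] ~ [d].
Compare 'path', with invariant [z] in [rɛmizi] and [rɛmiz]: an analysis with underlying /z/ and a rule producing [d] in isolation would wrongly predict alternation here too.
So /d/ is underlying, and a rule of intervocalic spirantization — voiced stops become fricatives between vowels — gives [z].
Hence 'stone' is /reʒɔd/ underlyingly.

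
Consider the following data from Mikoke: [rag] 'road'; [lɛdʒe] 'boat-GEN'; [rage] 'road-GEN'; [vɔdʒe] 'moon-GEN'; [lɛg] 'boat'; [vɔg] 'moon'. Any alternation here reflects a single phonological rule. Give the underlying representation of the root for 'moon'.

In [vɔdʒe] and [vɔg] the final segment of 'moon' alternates: [dʒ] ~ [g].
If /g/ were underlying and a rule turned it into [dʒ] before the GEN suffix, 'road' would also alternate; but it has [g] in both [rage] and [rag].
Therefore /dʒ/ is basic and [g] is derived by depalatalization (palato-alveolar /dʒ/ becomes [g] when no front vowel follows).
The underlying form of 'moon' is therefore /vɔdʒ/.

/vɔdʒ/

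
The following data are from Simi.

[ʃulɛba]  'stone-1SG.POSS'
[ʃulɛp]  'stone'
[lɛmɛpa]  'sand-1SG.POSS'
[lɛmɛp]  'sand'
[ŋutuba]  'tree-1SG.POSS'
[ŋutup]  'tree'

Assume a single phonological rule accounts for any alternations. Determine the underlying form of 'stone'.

The stem for 'stone' ends in [b] in [ʃulɛba] but [p] in [ʃulɛp].
The stem 'sand' ([lɛmɛpa], [lɛmɛp]) shows [p] unchanged in both environments, so [p] cannot be basic with [b] derived before the 1SG.POSS suffix.
The underlying segment must be /b/; voiced obstruents become voiceless word-finally, yielding [p] there.

/ʃulɛb/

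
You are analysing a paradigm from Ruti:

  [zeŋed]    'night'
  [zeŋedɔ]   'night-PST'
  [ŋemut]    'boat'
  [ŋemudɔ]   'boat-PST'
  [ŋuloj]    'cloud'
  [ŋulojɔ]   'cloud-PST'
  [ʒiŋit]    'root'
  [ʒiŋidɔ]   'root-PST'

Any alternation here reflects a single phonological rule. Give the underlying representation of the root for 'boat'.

/ŋemut/

The root 'boat' surfaces as [ŋemut] and [ŋemudɔ], with a stem-final [t] ~ [d] alternation.
But 'night' keeps [d] in both environments ([zeŋed], [zeŋedɔ]), so there is no rule changing /d/ to [t] in isolation.
The alternation reflects intervocalic voicing: voiceless stops become voiced between vowels. /t/ is underlying.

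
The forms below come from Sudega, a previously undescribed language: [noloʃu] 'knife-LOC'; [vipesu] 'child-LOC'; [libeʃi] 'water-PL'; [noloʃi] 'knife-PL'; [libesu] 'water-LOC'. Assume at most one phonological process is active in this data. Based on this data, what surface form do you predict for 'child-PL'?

[vipeʃi]

The root 'water' surfaces as [libesu] and [libeʃi], with a stem-final [s] ~ [ʃ] alternation.
But 'knife' keeps [ʃ] in both environments ([noloʃu], [noloʃi]), so there is no rule changing /ʃ/ to [s] before the LOC suffix.
The underlying segment must be /s/; /s/ becomes palato-alveolar [ʃ] before a front vowel, yielding [ʃ] there.
From [vipesu] the stem 'child' is /vipes/; before a front vowel this yields [vipeʃi].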